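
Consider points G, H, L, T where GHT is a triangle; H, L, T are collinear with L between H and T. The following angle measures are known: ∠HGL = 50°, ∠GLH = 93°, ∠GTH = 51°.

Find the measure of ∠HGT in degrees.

1. ∠GHL = 37°  [△GHL]
2. ∠GHT = 37°  [L on ray HT]
3. ∠HGT = 92°  [△GHT]

∠HGT = 92°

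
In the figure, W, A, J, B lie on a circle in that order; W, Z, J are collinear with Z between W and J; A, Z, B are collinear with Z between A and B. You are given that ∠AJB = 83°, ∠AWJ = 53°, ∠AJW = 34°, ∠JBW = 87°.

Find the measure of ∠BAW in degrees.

1. ∠AWB = 97°  [cyclic WAJB, opposite ∠W+∠J]
2. ∠ABW = 34°  [same arc WA]
3. ∠BAW = 49°  [△WAB]

∠BAW = 49°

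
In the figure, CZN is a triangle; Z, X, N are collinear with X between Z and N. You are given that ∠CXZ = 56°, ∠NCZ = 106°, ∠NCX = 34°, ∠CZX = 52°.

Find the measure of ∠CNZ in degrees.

∠CNZ = 22°

1. ∠CXN = 124°  [linear pair at X on ZN]
2. ∠CNX = 22°  [△CXN]
3. ∠CNZ = 22°  [X on ray NZ]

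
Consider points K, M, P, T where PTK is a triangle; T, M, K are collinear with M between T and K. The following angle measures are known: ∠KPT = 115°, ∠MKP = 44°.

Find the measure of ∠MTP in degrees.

∠MTP = 21°

1. ∠PKT = 44°  [M on ray KT]
2. ∠KTP = 21°  [△PTK]
3. ∠MTP = 21°  [M on ray TK]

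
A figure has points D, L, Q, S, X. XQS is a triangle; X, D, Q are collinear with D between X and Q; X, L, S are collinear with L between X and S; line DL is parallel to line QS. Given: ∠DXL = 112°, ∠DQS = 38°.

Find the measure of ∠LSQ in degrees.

∠LSQ = 30°

1. ∠QXS = 112°  [D on XQ, L on XS]
2. ∠SQX = 38°  [D on ray QX]
3. ∠QSX = 30°  [△XQS]
4. ∠LSQ = 30°  [L on ray SX]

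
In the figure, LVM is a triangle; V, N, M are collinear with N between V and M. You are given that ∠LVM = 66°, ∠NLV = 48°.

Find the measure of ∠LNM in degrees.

1. ∠LVN = 66°  [N on ray VM]
2. ∠LNV = 66°  [△LVN]
3. ∠LNM = 114°  [linear pair at N on VM]

∠LNM = 114°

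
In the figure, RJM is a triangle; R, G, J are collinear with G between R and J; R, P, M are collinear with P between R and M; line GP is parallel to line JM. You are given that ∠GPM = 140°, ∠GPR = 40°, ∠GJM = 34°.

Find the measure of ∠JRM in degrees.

∠JRM = 106°

1. ∠JMR = 40°  [GP∥JM, corresponding at P]
2. ∠MJR = 34°  [G on ray JR]
3. ∠JRM = 106°  [△RJM]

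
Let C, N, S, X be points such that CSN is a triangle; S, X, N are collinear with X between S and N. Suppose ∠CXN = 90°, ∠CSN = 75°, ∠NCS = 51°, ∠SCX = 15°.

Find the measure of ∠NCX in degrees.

∠NCX = 36°

1. ∠CNS = 54°  [△CSN]
2. ∠CNX = 54°  [X on ray NS]
3. ∠NCX = 36°  [△CXN]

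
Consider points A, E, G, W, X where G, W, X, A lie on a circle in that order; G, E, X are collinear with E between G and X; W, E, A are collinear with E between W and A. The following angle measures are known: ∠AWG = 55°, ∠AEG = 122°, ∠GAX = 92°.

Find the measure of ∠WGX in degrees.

∠WGX = 67°

1. ∠AXG = 55°  [same arc GA]
2. ∠AEX = 58°  [linear pair at E on GX]
3. ∠WAX = 67°  [△XEA]
4. ∠WGX = 67°  [same arc WX]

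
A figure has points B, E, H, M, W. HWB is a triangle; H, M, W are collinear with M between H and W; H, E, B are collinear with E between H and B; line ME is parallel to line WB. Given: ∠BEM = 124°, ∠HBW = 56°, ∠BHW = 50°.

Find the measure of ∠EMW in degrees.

∠EMW = 106°

1. ∠HEM = 56°  [linear pair at E on HB]
2. ∠EHM = 50°  [M on HW, E on HB]
3. ∠EMH = 74°  [△HME]
4. ∠EMW = 106°  [linear pair at M on HW]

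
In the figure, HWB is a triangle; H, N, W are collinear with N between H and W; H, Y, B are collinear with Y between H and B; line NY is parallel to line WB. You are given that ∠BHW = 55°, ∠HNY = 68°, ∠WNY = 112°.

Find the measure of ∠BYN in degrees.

1. ∠NHY = 55°  [N on HW, Y on HB]
2. ∠HYN = 57°  [△HNY]
3. ∠BYN = 123°  [linear pair at Y on HB]

∠BYN = 123°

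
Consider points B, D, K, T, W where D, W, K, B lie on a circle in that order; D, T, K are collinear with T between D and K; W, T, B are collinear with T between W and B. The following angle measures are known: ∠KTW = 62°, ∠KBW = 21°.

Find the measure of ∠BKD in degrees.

∠BKD = 41°

1. ∠BTD = 62°  [vertical angles at T]
2. ∠BTK = 118°  [linear pair at T on DK]
3. ∠BKD = 41°  [△KTB]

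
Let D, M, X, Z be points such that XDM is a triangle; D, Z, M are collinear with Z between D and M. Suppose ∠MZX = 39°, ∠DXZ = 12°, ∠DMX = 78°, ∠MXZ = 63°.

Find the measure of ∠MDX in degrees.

1. ∠DZX = 141°  [linear pair at Z on DM]
2. ∠XDZ = 27°  [△XDZ]
3. ∠MDX = 27°  [Z on ray DM]

∠MDX = 27°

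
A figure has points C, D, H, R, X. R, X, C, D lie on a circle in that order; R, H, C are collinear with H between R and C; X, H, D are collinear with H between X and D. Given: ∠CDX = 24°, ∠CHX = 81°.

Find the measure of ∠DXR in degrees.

1. ∠CRX = 24°  [same arc XC]
2. ∠RHX = 99°  [linear pair at H on RC]
3. ∠DXR = 57°  [△RHX]

∠DXR = 57°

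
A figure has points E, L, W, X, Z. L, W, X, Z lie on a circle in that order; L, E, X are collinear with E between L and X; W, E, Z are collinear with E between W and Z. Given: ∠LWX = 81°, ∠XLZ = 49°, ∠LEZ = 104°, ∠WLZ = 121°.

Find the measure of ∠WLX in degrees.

1. ∠LZW = 27°  [△LEZ]
2. ∠WEX = 104°  [vertical angles at E]
3. ∠LWZ = 32°  [△LWZ]
4. ∠LEW = 76°  [linear pair at E on LX]
5. ∠WLX = 72°  [△LEW]

∠WLX = 72°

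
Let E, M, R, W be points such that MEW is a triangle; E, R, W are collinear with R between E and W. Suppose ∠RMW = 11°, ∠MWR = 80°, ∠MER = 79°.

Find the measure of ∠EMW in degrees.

∠EMW = 21°

1. ∠EWM = 80°  [R on ray WE]
2. ∠MEW = 79°  [R on ray EW]
3. ∠EMW = 21°  [△MEW]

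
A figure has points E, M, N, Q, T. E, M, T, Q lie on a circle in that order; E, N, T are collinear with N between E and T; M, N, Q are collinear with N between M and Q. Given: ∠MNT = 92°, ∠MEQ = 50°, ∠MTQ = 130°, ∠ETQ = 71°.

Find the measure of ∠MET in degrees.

∠MET = 21°

1. ∠ENM = 88°  [linear pair at N on ET]
2. ∠EMQ = 71°  [same arc EQ]
3. ∠MET = 21°  [△ENM]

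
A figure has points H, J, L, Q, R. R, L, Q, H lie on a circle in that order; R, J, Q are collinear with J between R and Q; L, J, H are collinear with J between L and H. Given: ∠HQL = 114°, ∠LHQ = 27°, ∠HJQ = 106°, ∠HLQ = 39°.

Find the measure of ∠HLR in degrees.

1. ∠LRQ = 27°  [same arc LQ]
2. ∠LJR = 106°  [vertical angles at J]
3. ∠HLR = 47°  [△RJL]

∠HLR = 47°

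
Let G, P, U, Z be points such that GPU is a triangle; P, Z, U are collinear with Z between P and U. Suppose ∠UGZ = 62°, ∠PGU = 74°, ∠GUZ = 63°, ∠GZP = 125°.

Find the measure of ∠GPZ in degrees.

∠GPZ = 43°

1. ∠GUP = 63°  [Z on ray UP]
2. ∠GPU = 43°  [△GPU]
3. ∠GPZ = 43°  [Z on ray PU]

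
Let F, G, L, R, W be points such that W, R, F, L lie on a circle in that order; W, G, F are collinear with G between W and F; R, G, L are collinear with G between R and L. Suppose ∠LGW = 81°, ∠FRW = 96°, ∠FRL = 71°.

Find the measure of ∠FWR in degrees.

1. ∠FGR = 81°  [vertical angles at G]
2. ∠RFW = 28°  [△RGF]
3. ∠FWR = 56°  [△WRF]

∠FWR = 56°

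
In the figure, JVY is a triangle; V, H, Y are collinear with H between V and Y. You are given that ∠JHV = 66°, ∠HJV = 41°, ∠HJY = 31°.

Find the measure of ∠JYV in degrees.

1. ∠JHY = 114°  [linear pair at H on VY]
2. ∠HYJ = 35°  [△JHY]
3. ∠JYV = 35°  [H on ray YV]

∠JYV = 35°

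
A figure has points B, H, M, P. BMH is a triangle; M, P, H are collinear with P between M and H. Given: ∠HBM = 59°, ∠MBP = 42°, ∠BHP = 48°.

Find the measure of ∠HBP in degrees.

1. ∠BHM = 48°  [P on ray HM]
2. ∠BMH = 73°  [△BMH]
3. ∠BMP = 73°  [P on ray MH]
4. ∠BPM = 65°  [△BMP]
5. ∠BPH = 115°  [linear pair at P on MH]
6. ∠HBP = 17°  [△BPH]

∠HBP = 17°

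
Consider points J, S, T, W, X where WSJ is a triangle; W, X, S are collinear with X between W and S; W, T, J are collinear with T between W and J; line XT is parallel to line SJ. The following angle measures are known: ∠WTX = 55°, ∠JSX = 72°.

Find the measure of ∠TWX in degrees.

1. ∠SJW = 55°  [XT∥SJ, corresponding at T]
2. ∠JSW = 72°  [X on ray SW]
3. ∠JWS = 53°  [△WSJ]
4. ∠TWX = 53°  [X on WS, T on WJ]

∠TWX = 53°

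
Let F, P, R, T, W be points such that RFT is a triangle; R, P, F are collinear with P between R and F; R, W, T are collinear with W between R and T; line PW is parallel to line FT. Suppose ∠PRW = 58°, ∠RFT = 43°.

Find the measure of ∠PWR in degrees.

∠PWR = 79°

1. ∠FRT = 58°  [P on RF, W on RT]
2. ∠FTR = 79°  [△RFT]
3. ∠PWR = 79°  [PW∥FT, corresponding at W]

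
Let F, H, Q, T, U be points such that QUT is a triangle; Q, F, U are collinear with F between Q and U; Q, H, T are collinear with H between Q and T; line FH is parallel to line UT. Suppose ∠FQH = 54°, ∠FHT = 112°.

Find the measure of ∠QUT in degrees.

∠QUT = 58°

1. ∠FHQ = 68°  [linear pair at H on QT]
2. ∠HFQ = 58°  [△QFH]
3. ∠QUT = 58°  [FH∥UT, corresponding at F]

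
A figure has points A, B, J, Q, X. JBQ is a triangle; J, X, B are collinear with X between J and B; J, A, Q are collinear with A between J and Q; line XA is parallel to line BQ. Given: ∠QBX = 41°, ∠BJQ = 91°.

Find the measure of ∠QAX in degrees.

1. ∠JBQ = 41°  [X on ray BJ]
2. ∠BQJ = 48°  [△JBQ]
3. ∠JAX = 48°  [XA∥BQ, corresponding at A]
4. ∠QAX = 132°  [linear pair at A on JQ]

∠QAX = 132°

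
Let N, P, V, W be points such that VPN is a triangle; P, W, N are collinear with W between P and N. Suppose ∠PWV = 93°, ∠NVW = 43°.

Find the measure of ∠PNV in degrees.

1. ∠NWV = 87°  [linear pair at W on PN]
2. ∠VNW = 50°  [△VWN]
3. ∠PNV = 50°  [W on ray NP]

∠PNV = 50°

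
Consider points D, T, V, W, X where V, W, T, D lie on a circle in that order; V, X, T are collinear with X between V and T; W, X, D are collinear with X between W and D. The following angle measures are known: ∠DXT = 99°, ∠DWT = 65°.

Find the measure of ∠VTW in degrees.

∠VTW = 34°

1. ∠VXW = 99°  [vertical angles at X]
2. ∠TXW = 81°  [linear pair at X on VT]
3. ∠VTW = 34°  [△WXT]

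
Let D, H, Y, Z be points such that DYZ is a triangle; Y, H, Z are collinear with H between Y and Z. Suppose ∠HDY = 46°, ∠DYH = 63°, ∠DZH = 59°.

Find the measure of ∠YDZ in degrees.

∠YDZ = 58°

1. ∠DYZ = 63°  [H on ray YZ]
2. ∠DZY = 59°  [H on ray ZY]
3. ∠YDZ = 58°  [△DYZ]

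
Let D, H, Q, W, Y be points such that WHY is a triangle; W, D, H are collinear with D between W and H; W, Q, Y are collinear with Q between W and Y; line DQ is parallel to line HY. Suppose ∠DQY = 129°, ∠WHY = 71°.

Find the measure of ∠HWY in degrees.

1. ∠DQW = 51°  [linear pair at Q on WY]
2. ∠QDW = 71°  [DQ∥HY, corresponding at D]
3. ∠DWQ = 58°  [△WDQ]
4. ∠HWY = 58°  [D on WH, Q on WY]

∠HWY = 58°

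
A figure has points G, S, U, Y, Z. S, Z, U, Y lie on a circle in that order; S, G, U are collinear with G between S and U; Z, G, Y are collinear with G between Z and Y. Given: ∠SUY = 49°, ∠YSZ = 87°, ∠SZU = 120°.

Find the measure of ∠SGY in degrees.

∠SGY = 65°

1. ∠SZY = 49°  [same arc SY]
2. ∠SYZ = 44°  [△SZY]
3. ∠SYU = 60°  [cyclic SZUY, opposite ∠Z+∠Y]
4. ∠USY = 71°  [△SUY]
5. ∠SGY = 65°  [△SGY]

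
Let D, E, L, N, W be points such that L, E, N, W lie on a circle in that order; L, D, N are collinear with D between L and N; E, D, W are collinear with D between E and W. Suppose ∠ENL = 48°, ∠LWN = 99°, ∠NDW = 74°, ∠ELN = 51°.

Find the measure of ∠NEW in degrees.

1. ∠EWL = 48°  [same arc LE]
2. ∠LDW = 106°  [linear pair at D on LN]
3. ∠NLW = 26°  [△LDW]
4. ∠NEW = 26°  [same arc NW]

∠NEW = 26°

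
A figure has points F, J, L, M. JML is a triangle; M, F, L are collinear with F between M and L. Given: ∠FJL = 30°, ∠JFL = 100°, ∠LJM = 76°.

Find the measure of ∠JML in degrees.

∠JML = 54°

1. ∠FLJ = 50°  [△JFL]
2. ∠JLM = 50°  [F on ray LM]
3. ∠JML = 54°  [△JML]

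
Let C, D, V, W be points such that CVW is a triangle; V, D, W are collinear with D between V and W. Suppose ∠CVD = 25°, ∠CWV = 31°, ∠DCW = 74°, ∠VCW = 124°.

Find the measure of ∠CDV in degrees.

1. ∠CWD = 31°  [D on ray WV]
2. ∠CDW = 75°  [△CDW]
3. ∠CDV = 105°  [linear pair at D on VW]

∠CDV = 105°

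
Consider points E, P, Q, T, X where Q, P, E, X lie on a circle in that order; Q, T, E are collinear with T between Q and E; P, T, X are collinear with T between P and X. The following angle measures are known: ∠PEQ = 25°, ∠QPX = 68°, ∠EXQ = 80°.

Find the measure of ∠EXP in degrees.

∠EXP = 55°

1. ∠PXQ = 25°  [same arc QP]
2. ∠QEX = 68°  [same arc QX]
3. ∠PQX = 87°  [△QPX]
4. ∠EQX = 32°  [△QEX]
5. ∠PEX = 93°  [cyclic QPEX, opposite ∠Q+∠E]
6. ∠EPX = 32°  [same arc EX]
7. ∠EXP = 55°  [△PEX]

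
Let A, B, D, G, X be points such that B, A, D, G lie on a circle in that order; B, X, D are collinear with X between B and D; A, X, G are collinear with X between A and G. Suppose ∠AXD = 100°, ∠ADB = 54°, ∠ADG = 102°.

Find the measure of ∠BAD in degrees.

∠BAD = 74°

1. ∠DAG = 26°  [△AXD]
2. ∠AGD = 52°  [△ADG]
3. ∠ABD = 52°  [same arc AD]
4. ∠BAD = 74°  [△BAD]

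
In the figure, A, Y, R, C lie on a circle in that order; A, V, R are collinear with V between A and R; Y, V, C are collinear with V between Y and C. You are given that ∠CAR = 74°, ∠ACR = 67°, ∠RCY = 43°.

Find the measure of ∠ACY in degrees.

1. ∠CYR = 74°  [same arc RC]
2. ∠ARC = 39°  [△ARC]
3. ∠CRY = 63°  [△YRC]
4. ∠AYC = 39°  [same arc AC]
5. ∠CAY = 117°  [cyclic AYRC, opposite ∠A+∠R]
6. ∠ACY = 24°  [△AYC]

∠ACY = 24°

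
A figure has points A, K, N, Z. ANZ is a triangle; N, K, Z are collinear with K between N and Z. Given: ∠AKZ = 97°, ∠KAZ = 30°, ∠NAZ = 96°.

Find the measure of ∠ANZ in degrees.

1. ∠AZK = 53°  [△AKZ]
2. ∠AZN = 53°  [K on ray ZN]
3. ∠ANZ = 31°  [△ANZ]

∠ANZ = 31°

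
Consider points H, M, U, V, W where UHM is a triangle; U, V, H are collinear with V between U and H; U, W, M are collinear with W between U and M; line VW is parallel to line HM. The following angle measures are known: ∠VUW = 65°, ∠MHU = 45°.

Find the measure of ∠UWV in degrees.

1. ∠HUM = 65°  [V on UH, W on UM]
2. ∠HMU = 70°  [△UHM]
3. ∠UWV = 70°  [VW∥HM, corresponding at W]

∠UWV = 70°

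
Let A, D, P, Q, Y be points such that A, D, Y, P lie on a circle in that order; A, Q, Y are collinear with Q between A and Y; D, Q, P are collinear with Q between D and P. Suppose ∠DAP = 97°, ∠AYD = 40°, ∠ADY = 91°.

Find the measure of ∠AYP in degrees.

∠AYP = 43°

1. ∠APD = 40°  [same arc AD]
2. ∠ADP = 43°  [△ADP]
3. ∠AYP = 43°  [same arc AP]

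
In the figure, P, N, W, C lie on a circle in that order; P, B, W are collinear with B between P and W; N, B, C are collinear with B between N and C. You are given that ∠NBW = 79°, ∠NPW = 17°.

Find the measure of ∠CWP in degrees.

1. ∠CBP = 79°  [vertical angles at B]
2. ∠NCW = 17°  [same arc NW]
3. ∠CBW = 101°  [linear pair at B on PW]
4. ∠CWP = 62°  [△WBC]

∠CWP = 62°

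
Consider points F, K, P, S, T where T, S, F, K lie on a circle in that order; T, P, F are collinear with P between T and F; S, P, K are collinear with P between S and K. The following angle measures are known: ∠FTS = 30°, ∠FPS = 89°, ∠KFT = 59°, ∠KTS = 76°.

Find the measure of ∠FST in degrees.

1. ∠KST = 59°  [same arc TK]
2. ∠SKT = 45°  [△TSK]
3. ∠SFT = 45°  [same arc TS]
4. ∠FST = 105°  [△TSF]

∠FST = 105°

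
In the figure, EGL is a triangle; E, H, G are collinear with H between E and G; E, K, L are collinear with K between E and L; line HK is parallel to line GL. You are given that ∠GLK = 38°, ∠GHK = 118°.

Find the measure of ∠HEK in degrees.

∠HEK = 80°

1. ∠ELG = 38°  [K on ray LE]
2. ∠EHK = 62°  [linear pair at H on EG]
3. ∠EKH = 38°  [HK∥GL, corresponding at K]
4. ∠HEK = 80°  [△EHK]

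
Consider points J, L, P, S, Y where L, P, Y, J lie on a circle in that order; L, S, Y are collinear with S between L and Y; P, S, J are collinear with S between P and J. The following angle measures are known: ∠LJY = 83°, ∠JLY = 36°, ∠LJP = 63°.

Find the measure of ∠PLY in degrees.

1. ∠LPY = 97°  [cyclic LPYJ, opposite ∠P+∠J]
2. ∠LYP = 63°  [same arc LP]
3. ∠PLY = 20°  [△LPY]

∠PLY = 20°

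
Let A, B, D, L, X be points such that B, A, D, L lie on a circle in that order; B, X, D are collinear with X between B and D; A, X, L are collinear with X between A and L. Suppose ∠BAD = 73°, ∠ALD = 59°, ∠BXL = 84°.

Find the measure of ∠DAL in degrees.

1. ∠ABD = 59°  [same arc AD]
2. ∠AXD = 84°  [vertical angles at X]
3. ∠ADB = 48°  [△BAD]
4. ∠DAL = 48°  [△AXD]

∠DAL = 48°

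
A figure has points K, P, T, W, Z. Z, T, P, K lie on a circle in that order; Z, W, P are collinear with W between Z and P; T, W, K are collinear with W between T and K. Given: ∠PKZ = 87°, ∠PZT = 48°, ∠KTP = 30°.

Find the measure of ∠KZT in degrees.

∠KZT = 78°

1. ∠PKT = 48°  [same arc TP]
2. ∠KPT = 102°  [△TPK]
3. ∠KZT = 78°  [cyclic ZTPK, opposite ∠Z+∠P]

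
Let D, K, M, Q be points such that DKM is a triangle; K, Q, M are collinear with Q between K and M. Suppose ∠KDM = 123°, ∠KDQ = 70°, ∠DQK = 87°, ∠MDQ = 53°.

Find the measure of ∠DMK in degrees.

∠DMK = 34°

1. ∠DQM = 93°  [linear pair at Q on KM]
2. ∠DMQ = 34°  [△DQM]
3. ∠DMK = 34°  [Q on ray MK]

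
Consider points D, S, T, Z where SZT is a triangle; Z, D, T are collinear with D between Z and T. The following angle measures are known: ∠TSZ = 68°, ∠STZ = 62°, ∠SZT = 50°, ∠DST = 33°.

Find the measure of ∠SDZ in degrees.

1. ∠DTS = 62°  [D on ray TZ]
2. ∠SDT = 85°  [△SDT]
3. ∠SDZ = 95°  [linear pair at D on ZT]

∠SDZ = 95°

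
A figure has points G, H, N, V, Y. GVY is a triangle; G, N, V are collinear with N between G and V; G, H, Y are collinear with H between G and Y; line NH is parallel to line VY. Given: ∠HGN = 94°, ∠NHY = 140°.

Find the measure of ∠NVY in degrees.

∠NVY = 46°

1. ∠GHN = 40°  [linear pair at H on GY]
2. ∠GNH = 46°  [△GNH]
3. ∠HNV = 134°  [linear pair at N on GV]
4. ∠NVY = 46°  [NH∥VY, co-interior at V–N]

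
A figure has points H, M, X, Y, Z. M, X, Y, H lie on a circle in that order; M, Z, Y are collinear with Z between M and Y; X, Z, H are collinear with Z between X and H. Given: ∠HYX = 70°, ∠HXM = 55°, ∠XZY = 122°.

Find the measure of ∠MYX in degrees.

1. ∠HMX = 110°  [cyclic MXYH, opposite ∠M+∠Y]
2. ∠MHX = 15°  [△MXH]
3. ∠MYX = 15°  [same arc MX]

∠MYX = 15°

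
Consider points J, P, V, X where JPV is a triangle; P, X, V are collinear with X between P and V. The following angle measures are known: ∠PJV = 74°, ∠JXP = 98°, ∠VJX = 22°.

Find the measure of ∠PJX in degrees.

1. ∠JXV = 82°  [linear pair at X on PV]
2. ∠JVX = 76°  [△JXV]
3. ∠JVP = 76°  [X on ray VP]
4. ∠JPV = 30°  [△JPV]
5. ∠JPX = 30°  [X on ray PV]
6. ∠PJX = 52°  [△JPX]

∠PJX = 52°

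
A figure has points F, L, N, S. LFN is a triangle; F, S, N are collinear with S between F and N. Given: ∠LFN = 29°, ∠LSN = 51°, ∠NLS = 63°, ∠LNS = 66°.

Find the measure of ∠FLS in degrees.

∠FLS = 22°

1. ∠LFS = 29°  [S on ray FN]
2. ∠FSL = 129°  [linear pair at S on FN]
3. ∠FLS = 22°  [△LFS]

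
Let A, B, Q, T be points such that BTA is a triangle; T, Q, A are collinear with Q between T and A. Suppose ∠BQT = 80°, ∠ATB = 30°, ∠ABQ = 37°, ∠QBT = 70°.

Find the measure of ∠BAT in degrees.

∠BAT = 43°

1. ∠AQB = 100°  [linear pair at Q on TA]
2. ∠BAQ = 43°  [△BQA]
3. ∠BAT = 43°  [Q on ray AT]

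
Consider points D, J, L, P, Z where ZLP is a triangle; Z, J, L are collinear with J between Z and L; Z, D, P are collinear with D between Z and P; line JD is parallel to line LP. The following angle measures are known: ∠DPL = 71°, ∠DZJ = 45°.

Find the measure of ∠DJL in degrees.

∠DJL = 116°

1. ∠LPZ = 71°  [D on ray PZ]
2. ∠LZP = 45°  [J on ZL, D on ZP]
3. ∠PLZ = 64°  [△ZLP]
4. ∠DJZ = 64°  [JD∥LP, corresponding at J]
5. ∠DJL = 116°  [linear pair at J on ZL]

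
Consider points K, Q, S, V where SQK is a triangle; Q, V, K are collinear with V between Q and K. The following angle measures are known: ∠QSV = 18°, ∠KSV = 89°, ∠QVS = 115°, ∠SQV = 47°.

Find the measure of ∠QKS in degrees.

∠QKS = 26°

1. ∠KVS = 65°  [linear pair at V on QK]
2. ∠SKV = 26°  [△SVK]
3. ∠QKS = 26°  [V on ray KQ]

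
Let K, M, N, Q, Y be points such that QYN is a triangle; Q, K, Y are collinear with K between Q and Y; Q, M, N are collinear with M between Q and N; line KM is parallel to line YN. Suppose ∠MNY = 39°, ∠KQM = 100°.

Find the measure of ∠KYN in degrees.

∠KYN = 41°

1. ∠QNY = 39°  [M on ray NQ]
2. ∠NQY = 100°  [K on QY, M on QN]
3. ∠NYQ = 41°  [△QYN]
4. ∠KYN = 41°  [K on ray YQ]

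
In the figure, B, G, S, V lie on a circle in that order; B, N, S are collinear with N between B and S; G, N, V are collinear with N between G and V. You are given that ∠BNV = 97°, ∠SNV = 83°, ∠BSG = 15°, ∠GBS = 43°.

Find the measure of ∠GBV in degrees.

1. ∠BNG = 83°  [vertical angles at N]
2. ∠BVG = 15°  [same arc BG]
3. ∠BGV = 54°  [△BNG]
4. ∠GBV = 111°  [△BGV]

∠GBV = 111°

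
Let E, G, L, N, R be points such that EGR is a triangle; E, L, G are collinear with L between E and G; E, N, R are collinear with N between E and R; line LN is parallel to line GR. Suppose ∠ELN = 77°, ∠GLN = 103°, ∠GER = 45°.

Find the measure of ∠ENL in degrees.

1. ∠EGR = 77°  [LN∥GR, corresponding at L]
2. ∠ERG = 58°  [△EGR]
3. ∠ENL = 58°  [LN∥GR, corresponding at N]

∠ENL = 58°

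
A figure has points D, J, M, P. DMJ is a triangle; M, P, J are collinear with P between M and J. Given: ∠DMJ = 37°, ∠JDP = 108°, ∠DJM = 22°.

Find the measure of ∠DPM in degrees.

1. ∠DJP = 22°  [P on ray JM]
2. ∠DPJ = 50°  [△DPJ]
3. ∠DPM = 130°  [linear pair at P on MJ]

∠DPM = 130°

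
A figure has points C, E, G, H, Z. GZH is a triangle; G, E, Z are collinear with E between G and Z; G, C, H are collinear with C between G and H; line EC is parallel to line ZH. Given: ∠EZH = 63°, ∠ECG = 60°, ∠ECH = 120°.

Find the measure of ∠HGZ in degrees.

∠HGZ = 57°

1. ∠GZH = 63°  [E on ray ZG]
2. ∠GHZ = 60°  [EC∥ZH, corresponding at C]
3. ∠HGZ = 57°  [△GZH]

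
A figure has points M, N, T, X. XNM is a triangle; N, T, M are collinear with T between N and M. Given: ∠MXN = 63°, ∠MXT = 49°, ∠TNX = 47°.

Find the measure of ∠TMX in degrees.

1. ∠MNX = 47°  [T on ray NM]
2. ∠NMX = 70°  [△XNM]
3. ∠TMX = 70°  [T on ray MN]

∠TMX = 70°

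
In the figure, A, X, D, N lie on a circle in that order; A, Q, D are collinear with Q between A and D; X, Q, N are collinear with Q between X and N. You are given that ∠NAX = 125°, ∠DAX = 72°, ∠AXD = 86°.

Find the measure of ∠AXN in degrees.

∠AXN = 33°

1. ∠ADX = 22°  [△AXD]
2. ∠ANX = 22°  [same arc AX]
3. ∠AXN = 33°  [△AXN]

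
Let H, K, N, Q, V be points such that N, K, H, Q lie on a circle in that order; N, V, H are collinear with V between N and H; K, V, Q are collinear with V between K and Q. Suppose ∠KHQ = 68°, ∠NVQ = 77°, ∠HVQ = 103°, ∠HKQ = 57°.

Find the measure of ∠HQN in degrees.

1. ∠HQK = 55°  [△KHQ]
2. ∠NHQ = 22°  [△HVQ]
3. ∠HNQ = 57°  [same arc HQ]
4. ∠HQN = 101°  [△NHQ]

∠HQN = 101°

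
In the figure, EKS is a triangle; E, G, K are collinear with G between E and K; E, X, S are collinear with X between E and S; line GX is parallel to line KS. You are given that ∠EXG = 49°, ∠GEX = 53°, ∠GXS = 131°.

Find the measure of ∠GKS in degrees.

1. ∠EGX = 78°  [△EGX]
2. ∠KGX = 102°  [linear pair at G on EK]
3. ∠GKS = 78°  [GX∥KS, co-interior at K–G]

∠GKS = 78°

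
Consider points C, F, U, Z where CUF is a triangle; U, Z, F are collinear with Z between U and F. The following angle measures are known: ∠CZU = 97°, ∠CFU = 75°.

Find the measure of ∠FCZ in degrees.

∠FCZ = 22°

1. ∠CZF = 83°  [linear pair at Z on UF]
2. ∠CFZ = 75°  [Z on ray FU]
3. ∠FCZ = 22°  [△CZF]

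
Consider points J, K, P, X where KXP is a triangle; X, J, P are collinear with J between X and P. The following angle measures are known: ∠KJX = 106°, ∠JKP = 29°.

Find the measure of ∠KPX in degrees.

1. ∠KJP = 74°  [linear pair at J on XP]
2. ∠JPK = 77°  [△KJP]
3. ∠KPX = 77°  [J on ray PX]

∠KPX = 77°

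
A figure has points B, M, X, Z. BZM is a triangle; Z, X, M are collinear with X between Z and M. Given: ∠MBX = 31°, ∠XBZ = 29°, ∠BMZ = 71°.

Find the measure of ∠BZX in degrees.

∠BZX = 49°

1. ∠BMX = 71°  [X on ray MZ]
2. ∠BXM = 78°  [△BXM]
3. ∠BXZ = 102°  [linear pair at X on ZM]
4. ∠BZX = 49°  [△BZX]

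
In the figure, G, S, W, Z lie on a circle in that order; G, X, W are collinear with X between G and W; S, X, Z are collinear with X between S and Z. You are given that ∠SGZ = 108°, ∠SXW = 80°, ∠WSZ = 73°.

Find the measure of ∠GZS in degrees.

1. ∠GXZ = 80°  [vertical angles at X]
2. ∠WGZ = 73°  [same arc WZ]
3. ∠GZS = 27°  [△GXZ]

∠GZS = 27°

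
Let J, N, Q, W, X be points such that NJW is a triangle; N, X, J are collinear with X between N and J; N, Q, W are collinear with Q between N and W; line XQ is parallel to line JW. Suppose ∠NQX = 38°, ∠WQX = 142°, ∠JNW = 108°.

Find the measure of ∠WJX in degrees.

1. ∠JWN = 38°  [XQ∥JW, corresponding at Q]
2. ∠NJW = 34°  [△NJW]
3. ∠WJX = 34°  [X on ray JN]

∠WJX = 34°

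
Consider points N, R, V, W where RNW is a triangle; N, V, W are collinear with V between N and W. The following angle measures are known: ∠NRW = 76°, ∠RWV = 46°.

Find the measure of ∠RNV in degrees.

1. ∠NWR = 46°  [V on ray WN]
2. ∠RNW = 58°  [△RNW]
3. ∠RNV = 58°  [V on ray NW]

∠RNV = 58°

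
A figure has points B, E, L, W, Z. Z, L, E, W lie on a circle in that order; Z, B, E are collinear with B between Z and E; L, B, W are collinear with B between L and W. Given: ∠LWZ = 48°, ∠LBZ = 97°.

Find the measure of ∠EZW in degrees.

∠EZW = 49°

1. ∠LEZ = 48°  [same arc ZL]
2. ∠EBL = 83°  [linear pair at B on ZE]
3. ∠ELW = 49°  [△LBE]
4. ∠EZW = 49°  [same arc EW]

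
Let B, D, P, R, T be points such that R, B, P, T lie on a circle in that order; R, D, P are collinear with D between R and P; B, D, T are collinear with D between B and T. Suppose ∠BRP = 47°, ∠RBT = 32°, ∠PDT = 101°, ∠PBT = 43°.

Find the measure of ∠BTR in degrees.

1. ∠RDT = 79°  [linear pair at D on RP]
2. ∠PRT = 43°  [same arc PT]
3. ∠BTR = 58°  [△RDT]

∠BTR = 58°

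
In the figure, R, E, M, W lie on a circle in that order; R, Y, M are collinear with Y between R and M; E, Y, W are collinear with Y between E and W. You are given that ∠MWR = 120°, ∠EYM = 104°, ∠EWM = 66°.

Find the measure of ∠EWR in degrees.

∠EWR = 54°

1. ∠MER = 60°  [cyclic REMW, opposite ∠E+∠W]
2. ∠ERM = 66°  [same arc EM]
3. ∠EMR = 54°  [△REM]
4. ∠EWR = 54°  [same arc RE]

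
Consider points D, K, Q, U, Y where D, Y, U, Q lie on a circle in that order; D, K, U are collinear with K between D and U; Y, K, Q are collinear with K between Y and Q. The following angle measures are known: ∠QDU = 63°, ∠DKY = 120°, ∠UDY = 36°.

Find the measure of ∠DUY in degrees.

∠DUY = 57°

1. ∠QYU = 63°  [same arc UQ]
2. ∠UKY = 60°  [linear pair at K on DU]
3. ∠DUY = 57°  [△YKU]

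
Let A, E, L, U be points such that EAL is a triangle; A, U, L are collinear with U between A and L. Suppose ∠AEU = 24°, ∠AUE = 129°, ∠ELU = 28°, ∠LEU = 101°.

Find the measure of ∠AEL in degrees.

∠AEL = 125°

1. ∠EAU = 27°  [△EAU]
2. ∠ALE = 28°  [U on ray LA]
3. ∠EAL = 27°  [U on ray AL]
4. ∠AEL = 125°  [△EAL]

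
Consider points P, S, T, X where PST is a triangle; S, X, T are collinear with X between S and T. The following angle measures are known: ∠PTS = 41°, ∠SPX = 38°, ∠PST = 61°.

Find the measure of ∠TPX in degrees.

∠TPX = 40°

1. ∠PTX = 41°  [X on ray TS]
2. ∠PSX = 61°  [X on ray ST]
3. ∠PXS = 81°  [△PSX]
4. ∠PXT = 99°  [linear pair at X on ST]
5. ∠TPX = 40°  [△PXT]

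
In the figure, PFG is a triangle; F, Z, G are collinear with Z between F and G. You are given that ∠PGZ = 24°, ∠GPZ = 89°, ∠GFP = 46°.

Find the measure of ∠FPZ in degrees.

1. ∠GZP = 67°  [△PZG]
2. ∠PFZ = 46°  [Z on ray FG]
3. ∠FZP = 113°  [linear pair at Z on FG]
4. ∠FPZ = 21°  [△PFZ]

∠FPZ = 21°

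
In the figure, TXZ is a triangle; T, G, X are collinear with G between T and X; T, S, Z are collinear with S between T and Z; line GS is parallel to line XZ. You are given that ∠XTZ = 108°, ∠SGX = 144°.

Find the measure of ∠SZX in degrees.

1. ∠GTS = 108°  [G on TX, S on TZ]
2. ∠SGT = 36°  [linear pair at G on TX]
3. ∠GST = 36°  [△TGS]
4. ∠GSZ = 144°  [linear pair at S on TZ]
5. ∠SZX = 36°  [GS∥XZ, co-interior at Z–S]

∠SZX = 36°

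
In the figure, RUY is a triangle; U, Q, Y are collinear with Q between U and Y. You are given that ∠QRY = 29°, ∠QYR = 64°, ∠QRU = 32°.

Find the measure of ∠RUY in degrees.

1. ∠RQY = 87°  [△RQY]
2. ∠RQU = 93°  [linear pair at Q on UY]
3. ∠QUR = 55°  [△RUQ]
4. ∠RUY = 55°  [Q on ray UY]

∠RUY = 55°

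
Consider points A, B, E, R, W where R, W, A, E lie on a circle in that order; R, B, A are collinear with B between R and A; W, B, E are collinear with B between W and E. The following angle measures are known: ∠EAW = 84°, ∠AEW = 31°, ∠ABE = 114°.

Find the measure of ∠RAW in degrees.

1. ∠AWE = 65°  [△WAE]
2. ∠RBW = 114°  [vertical angles at B]
3. ∠ABW = 66°  [linear pair at B on RA]
4. ∠RAW = 49°  [△WBA]

∠RAW = 49°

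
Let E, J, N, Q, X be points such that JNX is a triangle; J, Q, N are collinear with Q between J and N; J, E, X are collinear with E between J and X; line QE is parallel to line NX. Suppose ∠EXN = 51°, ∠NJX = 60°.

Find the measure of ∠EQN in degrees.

1. ∠JXN = 51°  [E on ray XJ]
2. ∠JNX = 69°  [△JNX]
3. ∠EQJ = 69°  [QE∥NX, corresponding at Q]
4. ∠EQN = 111°  [linear pair at Q on JN]

∠EQN = 111°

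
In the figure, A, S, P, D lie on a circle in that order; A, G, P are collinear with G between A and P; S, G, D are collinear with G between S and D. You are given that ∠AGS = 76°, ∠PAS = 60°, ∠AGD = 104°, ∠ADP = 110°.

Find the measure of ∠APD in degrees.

1. ∠DGP = 76°  [vertical angles at G]
2. ∠PDS = 60°  [same arc SP]
3. ∠APD = 44°  [△PGD]

∠APD = 44°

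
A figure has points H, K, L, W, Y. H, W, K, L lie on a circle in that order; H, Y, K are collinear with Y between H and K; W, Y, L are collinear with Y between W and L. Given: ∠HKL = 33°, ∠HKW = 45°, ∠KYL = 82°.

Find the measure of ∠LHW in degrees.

1. ∠HWL = 33°  [same arc HL]
2. ∠HLW = 45°  [same arc HW]
3. ∠LHW = 102°  [△HWL]

∠LHW = 102°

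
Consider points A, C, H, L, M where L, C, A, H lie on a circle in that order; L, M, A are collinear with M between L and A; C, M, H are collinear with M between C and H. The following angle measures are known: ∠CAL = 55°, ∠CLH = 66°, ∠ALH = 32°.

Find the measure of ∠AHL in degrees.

1. ∠CHL = 55°  [same arc LC]
2. ∠HCL = 59°  [△LCH]
3. ∠HAL = 59°  [same arc LH]
4. ∠AHL = 89°  [△LAH]

∠AHL = 89°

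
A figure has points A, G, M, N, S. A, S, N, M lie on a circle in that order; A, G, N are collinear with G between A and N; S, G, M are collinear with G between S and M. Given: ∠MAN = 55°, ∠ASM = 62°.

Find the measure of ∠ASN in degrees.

1. ∠ANM = 62°  [same arc AM]
2. ∠AMN = 63°  [△ANM]
3. ∠ASN = 117°  [cyclic ASNM, opposite ∠S+∠M]

∠ASN = 117°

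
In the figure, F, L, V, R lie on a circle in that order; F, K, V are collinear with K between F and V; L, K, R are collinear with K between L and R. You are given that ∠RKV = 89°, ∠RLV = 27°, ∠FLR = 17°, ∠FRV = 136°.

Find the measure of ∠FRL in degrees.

1. ∠FKR = 91°  [linear pair at K on FV]
2. ∠RFV = 27°  [same arc VR]
3. ∠FRL = 62°  [△FKR]

∠FRL = 62°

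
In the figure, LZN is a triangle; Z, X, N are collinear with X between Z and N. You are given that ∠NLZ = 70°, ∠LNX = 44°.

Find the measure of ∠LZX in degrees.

1. ∠LNZ = 44°  [X on ray NZ]
2. ∠LZN = 66°  [△LZN]
3. ∠LZX = 66°  [X on ray ZN]

∠LZX = 66°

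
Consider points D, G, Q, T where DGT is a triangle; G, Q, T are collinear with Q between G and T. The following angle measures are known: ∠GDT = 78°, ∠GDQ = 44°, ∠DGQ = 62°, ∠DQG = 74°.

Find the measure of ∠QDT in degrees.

∠QDT = 34°

1. ∠DGT = 62°  [Q on ray GT]
2. ∠DQT = 106°  [linear pair at Q on GT]
3. ∠DTG = 40°  [△DGT]
4. ∠DTQ = 40°  [Q on ray TG]
5. ∠QDT = 34°  [△DQT]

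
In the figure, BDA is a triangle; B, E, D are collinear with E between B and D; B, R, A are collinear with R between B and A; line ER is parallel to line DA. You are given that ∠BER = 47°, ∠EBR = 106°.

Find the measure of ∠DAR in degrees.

1. ∠BRE = 27°  [△BER]
2. ∠ARE = 153°  [linear pair at R on BA]
3. ∠DAR = 27°  [ER∥DA, co-interior at A–R]

∠DAR = 27°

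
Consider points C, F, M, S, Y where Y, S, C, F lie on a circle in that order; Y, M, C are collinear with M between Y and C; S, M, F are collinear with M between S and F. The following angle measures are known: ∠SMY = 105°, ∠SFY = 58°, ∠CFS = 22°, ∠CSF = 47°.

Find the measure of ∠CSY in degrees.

∠CSY = 100°

1. ∠SCY = 58°  [same arc YS]
2. ∠CYS = 22°  [same arc SC]
3. ∠CSY = 100°  [△YSC]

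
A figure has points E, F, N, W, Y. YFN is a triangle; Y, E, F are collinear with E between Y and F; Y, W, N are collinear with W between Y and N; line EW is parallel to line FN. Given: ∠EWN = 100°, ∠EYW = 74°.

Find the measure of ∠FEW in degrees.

∠FEW = 154°

1. ∠EWY = 80°  [linear pair at W on YN]
2. ∠WEY = 26°  [△YEW]
3. ∠FEW = 154°  [linear pair at E on YF]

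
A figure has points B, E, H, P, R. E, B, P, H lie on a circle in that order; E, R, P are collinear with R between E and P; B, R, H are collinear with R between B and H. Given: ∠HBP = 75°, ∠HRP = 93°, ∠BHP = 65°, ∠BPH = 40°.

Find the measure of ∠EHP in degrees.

∠EHP = 83°

1. ∠HEP = 75°  [same arc PH]
2. ∠EPH = 22°  [△PRH]
3. ∠EHP = 83°  [△EPH]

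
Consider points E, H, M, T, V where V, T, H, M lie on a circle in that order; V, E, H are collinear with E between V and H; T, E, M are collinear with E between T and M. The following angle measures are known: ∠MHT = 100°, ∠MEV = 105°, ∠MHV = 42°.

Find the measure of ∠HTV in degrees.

∠HTV = 59°

1. ∠MVT = 80°  [cyclic VTHM, opposite ∠V+∠H]
2. ∠HET = 105°  [vertical angles at E]
3. ∠MTV = 42°  [same arc VM]
4. ∠TMV = 58°  [△VTM]
5. ∠TEV = 75°  [linear pair at E on VH]
6. ∠HVT = 63°  [△VET]
7. ∠THV = 58°  [same arc VT]
8. ∠HTV = 59°  [△VTH]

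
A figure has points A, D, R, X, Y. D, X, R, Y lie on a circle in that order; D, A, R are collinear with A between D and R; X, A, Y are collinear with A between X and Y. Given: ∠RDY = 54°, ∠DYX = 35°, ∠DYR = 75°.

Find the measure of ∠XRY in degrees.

1. ∠DRY = 51°  [△DRY]
2. ∠DXY = 51°  [same arc DY]
3. ∠XDY = 94°  [△DXY]
4. ∠XRY = 86°  [cyclic DXRY, opposite ∠D+∠R]

∠XRY = 86°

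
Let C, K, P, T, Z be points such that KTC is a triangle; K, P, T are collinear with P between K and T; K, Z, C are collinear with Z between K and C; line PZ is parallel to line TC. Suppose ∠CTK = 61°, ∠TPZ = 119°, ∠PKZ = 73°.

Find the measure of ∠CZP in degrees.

∠CZP = 134°

1. ∠KPZ = 61°  [PZ∥TC, corresponding at P]
2. ∠KZP = 46°  [△KPZ]
3. ∠CZP = 134°  [linear pair at Z on KC]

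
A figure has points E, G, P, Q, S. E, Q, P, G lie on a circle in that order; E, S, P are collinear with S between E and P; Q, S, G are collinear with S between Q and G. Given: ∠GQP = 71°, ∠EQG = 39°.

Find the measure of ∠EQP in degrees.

∠EQP = 110°

1. ∠GEP = 71°  [same arc PG]
2. ∠EPG = 39°  [same arc EG]
3. ∠EGP = 70°  [△EPG]
4. ∠EQP = 110°  [cyclic EQPG, opposite ∠Q+∠G]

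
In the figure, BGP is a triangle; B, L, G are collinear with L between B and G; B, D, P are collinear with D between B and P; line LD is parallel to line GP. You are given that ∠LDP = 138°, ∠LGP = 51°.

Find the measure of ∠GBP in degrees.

∠GBP = 87°

1. ∠BDL = 42°  [linear pair at D on BP]
2. ∠BGP = 51°  [L on ray GB]
3. ∠BPG = 42°  [LD∥GP, corresponding at D]
4. ∠GBP = 87°  [△BGP]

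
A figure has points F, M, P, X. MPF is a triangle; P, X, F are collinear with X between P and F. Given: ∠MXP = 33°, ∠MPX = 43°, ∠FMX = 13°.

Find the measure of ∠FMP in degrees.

1. ∠FXM = 147°  [linear pair at X on PF]
2. ∠FPM = 43°  [X on ray PF]
3. ∠MFX = 20°  [△MXF]
4. ∠MFP = 20°  [X on ray FP]
5. ∠FMP = 117°  [△MPF]

∠FMP = 117°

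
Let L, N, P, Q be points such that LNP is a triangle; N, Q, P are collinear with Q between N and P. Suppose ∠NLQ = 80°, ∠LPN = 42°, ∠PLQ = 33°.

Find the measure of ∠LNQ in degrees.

∠LNQ = 25°

1. ∠LPQ = 42°  [Q on ray PN]
2. ∠LQP = 105°  [△LQP]
3. ∠LQN = 75°  [linear pair at Q on NP]
4. ∠LNQ = 25°  [△LNQ]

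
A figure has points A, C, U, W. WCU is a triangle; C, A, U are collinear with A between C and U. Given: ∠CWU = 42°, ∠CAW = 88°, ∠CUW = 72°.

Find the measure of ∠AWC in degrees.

1. ∠UCW = 66°  [△WCU]
2. ∠ACW = 66°  [A on ray CU]
3. ∠AWC = 26°  [△WCA]

∠AWC = 26°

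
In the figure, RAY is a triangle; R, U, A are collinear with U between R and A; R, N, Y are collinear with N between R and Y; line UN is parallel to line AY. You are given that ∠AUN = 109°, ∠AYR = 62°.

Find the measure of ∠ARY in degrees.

1. ∠NUR = 71°  [linear pair at U on RA]
2. ∠RNU = 62°  [UN∥AY, corresponding at N]
3. ∠NRU = 47°  [△RUN]
4. ∠ARY = 47°  [U on RA, N on RY]

∠ARY = 47°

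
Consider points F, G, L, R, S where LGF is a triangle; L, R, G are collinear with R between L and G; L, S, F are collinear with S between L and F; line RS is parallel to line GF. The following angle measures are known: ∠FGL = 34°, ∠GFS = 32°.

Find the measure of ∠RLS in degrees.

1. ∠GFL = 32°  [S on ray FL]
2. ∠FLG = 114°  [△LGF]
3. ∠RLS = 114°  [R on LG, S on LF]

∠RLS = 114°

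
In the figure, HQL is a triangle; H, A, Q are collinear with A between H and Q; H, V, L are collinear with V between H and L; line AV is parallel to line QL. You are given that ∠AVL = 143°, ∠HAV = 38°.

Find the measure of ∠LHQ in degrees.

∠LHQ = 105°

1. ∠AVH = 37°  [linear pair at V on HL]
2. ∠AHV = 105°  [△HAV]
3. ∠LHQ = 105°  [A on HQ, V on HL]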